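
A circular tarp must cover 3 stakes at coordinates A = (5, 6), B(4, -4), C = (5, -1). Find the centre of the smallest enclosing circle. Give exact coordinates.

Side lengths²: AB² = 101, AC² = 49, BC² = 10.
Since AB² = 101 ≥ 49 + 10 = 59, the angle opposite AB is not acute, so the smallest enclosing circle has AB as diameter.
Centre = midpoint of AB = (4.5, 1), r² = 101/4 = 25.25.
Centre = (4.5, 1).

(4.5, 1)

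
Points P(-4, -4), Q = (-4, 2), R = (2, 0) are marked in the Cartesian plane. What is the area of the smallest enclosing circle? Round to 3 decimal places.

Side lengths²: PQ² = 36, PR² = 52, QR² = 40.
Since PR² = 52 < 40 + 36 = 76, the triangle is acute, so the smallest enclosing circle is the circumcircle.
Circumcentre = (-5/3, -1), r² = 130/9.
Area = π·r² = π·130/9 ≈ 45.379.

45.379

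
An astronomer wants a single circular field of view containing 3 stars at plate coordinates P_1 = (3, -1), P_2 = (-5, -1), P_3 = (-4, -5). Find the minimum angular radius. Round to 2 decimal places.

Side lengths²: P_1P_2² = 64, P_1P_3² = 65, P_2P_3² = 17.
Since P_1P_3² = 65 < 64 + 17 = 81, the triangle is acute, so the smallest enclosing circle is the circumcircle.
Circumcentre = (-1, -2.125), r² = 17.265625.
r = √(17.265625) ≈ 4.16.

4.16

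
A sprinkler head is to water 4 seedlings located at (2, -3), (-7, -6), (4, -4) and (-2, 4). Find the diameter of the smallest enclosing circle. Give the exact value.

12.5

The minimum enclosing circle of a finite set is fixed by two of the points (as a diameter) or three (as a circumcircle).
The minimum enclosing circle is determined by three boundary points: (-7, -6), (4, -4), (-2, 4).
Their circumcentre is (-2, -2.25) with r² = 39.0625.
The farthest remaining point (2, -3) is at distance² 16.5625 ≤ 39.0625.
Diameter = 2r = 2√(39.0625) = 12.5.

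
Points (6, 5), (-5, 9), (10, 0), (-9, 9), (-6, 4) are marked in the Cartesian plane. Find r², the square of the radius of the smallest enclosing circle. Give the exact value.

110.5

The farthest pair is (10, 0)–(-9, 9) with squared distance 442. The circle on this segment as diameter has centre (0.5, 4.5) and r² = 442/4 = 110.5.
Check (6, 5): distance² to centre = 30.5 ≤ 110.5, so it lies inside.
All remaining points lie in this disk, and no smaller disk contains both endpoints, so this is the minimum enclosing circle.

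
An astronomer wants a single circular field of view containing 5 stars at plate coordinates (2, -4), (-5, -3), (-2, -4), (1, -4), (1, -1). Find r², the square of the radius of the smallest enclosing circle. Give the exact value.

By Welzl's lemma the MEC is supported by two points (diametrically opposite) or three points (on a circumcircle).
The farthest pair is (2, -4)–(-5, -3) with squared distance 50. The circle on this segment as diameter has centre (-1.5, -3.5) and r² = 50/4 = 12.5.
Check (-2, -4): distance² to centre = 0.5 ≤ 12.5, so it lies inside.
All remaining points lie in this disk, and no smaller disk contains both endpoints, so this is the minimum enclosing circle.

12.5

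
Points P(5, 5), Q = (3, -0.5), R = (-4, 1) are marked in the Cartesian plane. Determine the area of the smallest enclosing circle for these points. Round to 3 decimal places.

76.184

Side lengths²: PQ² = 34.25, PR² = 97, QR² = 51.25.
Since PR² = 97 ≥ 51.25 + 34.25 = 85.5, the angle opposite PR is not acute, so the smallest enclosing circle has PR as diameter.
Centre = midpoint of PR = (0.5, 3), r² = 97/4 = 24.25.
Area = π·r² = π·24.25 ≈ 76.184.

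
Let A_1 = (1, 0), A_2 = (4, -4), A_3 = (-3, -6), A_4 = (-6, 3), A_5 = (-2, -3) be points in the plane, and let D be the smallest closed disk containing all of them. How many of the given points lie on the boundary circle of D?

2

By Welzl's lemma the MEC is supported by two points (diametrically opposite) or three points (on a circumcircle).
The farthest pair is A_2–A_4 with squared distance 149. The circle on this segment as diameter has centre (-1, -0.5) and r² = 149/4 = 37.25.
Check A_1: distance² to centre = 4.25 ≤ 37.25, so it lies inside.
All remaining points lie in this disk, and no smaller disk contains both endpoints, so this is the minimum enclosing circle.
The points at distance exactly r from the centre are A_2, A_4 — 2 points.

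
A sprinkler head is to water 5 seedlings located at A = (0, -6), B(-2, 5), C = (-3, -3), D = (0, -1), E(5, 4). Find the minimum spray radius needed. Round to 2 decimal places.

5.89

By Welzl's lemma the MEC is supported by two points (diametrically opposite) or three points (on a circumcircle).
The minimum enclosing circle is determined by three boundary points: A, B, E.
Their circumcentre is (5/6, -1/6) with r² = 625/18.
The farthest remaining point C is at distance² 409/18 ≤ 625/18.
r = √(625/18) ≈ 5.89.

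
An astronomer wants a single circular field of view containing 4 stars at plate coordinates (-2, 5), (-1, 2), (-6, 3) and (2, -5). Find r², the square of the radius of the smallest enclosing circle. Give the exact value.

290/9

By Welzl's lemma the MEC is supported by two points (diametrically opposite) or three points (on a circumcircle).
The minimum enclosing circle is determined by three boundary points: (-2, 5), (-6, 3), (2, -5).
Their circumcentre is (-5/3, -2/3) with r² = 290/9.
The farthest remaining point (-1, 2) is at distance² 68/9 ≤ 290/9.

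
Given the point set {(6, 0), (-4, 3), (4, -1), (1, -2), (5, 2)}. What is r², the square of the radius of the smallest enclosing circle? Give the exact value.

27.25

A smallest enclosing disk is always determined by at most three of the input points on its boundary.
The farthest pair is (6, 0)–(-4, 3) with squared distance 109. The circle on this segment as diameter has centre (1, 1.5) and r² = 109/4 = 27.25.
Check (4, -1): distance² to centre = 15.25 ≤ 27.25, so it lies inside.
All remaining points lie in this disk, and no smaller disk contains both endpoints, so this is the minimum enclosing circle.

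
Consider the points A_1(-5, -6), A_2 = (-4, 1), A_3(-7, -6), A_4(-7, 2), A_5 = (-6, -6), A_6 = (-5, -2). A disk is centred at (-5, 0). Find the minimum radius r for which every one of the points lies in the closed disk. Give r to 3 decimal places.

6.325

The required radius is the distance from (-5, 0) to the farthest point.
Squared distances: 36, 2, 40, 8, 37, 4.
Maximum is 40, attained at A_3.
r = √40 ≈ 6.325.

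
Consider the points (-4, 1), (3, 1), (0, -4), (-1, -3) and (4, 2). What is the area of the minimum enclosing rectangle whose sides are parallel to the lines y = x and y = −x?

In coordinates u = x + y, v = x − y the rectangle is axis-aligned; the map (x,y)→(u,v) scales areas by 2.
u-values: -3, 4, -4, -4, 6; range = 6 − (-4) = 10.
v-values: -5, 2, 4, 2, 2; range = 4 − (-5) = 9.
Area = (10 × 9) / 2 = 45.

45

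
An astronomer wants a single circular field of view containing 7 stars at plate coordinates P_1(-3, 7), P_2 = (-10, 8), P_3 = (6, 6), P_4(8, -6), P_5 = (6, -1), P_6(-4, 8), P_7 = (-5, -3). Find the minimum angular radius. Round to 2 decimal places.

The minimum enclosing circle of a finite set is fixed by two of the points (as a diameter) or three (as a circumcircle).
The farthest pair is P_2–P_4 with squared distance 520. The circle on this segment as diameter has centre (-1, 1) and r² = 520/4 = 130.
Check P_1: distance² to centre = 40 ≤ 130, so it lies inside.
All remaining points lie in this disk, and no smaller disk contains both endpoints, so this is the minimum enclosing circle.
r = √130 ≈ 11.40.

11.40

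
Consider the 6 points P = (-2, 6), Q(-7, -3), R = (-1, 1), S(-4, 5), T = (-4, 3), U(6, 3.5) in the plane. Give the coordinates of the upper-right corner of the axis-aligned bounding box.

x-range [-7, 6], y-range [-3, 6].
The upper-right corner is (6, 6).

(6, 6)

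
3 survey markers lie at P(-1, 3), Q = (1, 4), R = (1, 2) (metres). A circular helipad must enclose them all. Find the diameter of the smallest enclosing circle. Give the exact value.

Side lengths²: PQ² = 5, PR² = 5, QR² = 4.
Since PR² = 5 < 5 + 4 = 9, the triangle is acute, so the smallest enclosing circle is the circumcircle.
Circumcentre = (0.25, 3), r² = 1.5625.
Diameter = 2r = 2√(1.5625) = 2.5.

2.5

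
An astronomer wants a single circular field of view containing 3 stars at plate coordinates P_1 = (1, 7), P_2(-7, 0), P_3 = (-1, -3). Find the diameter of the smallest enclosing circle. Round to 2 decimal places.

11.02

Side lengths²: P_1P_2² = 113, P_1P_3² = 104, P_2P_3² = 45.
Since P_1P_2² = 113 < 104 + 45 = 149, the triangle is acute, so the smallest enclosing circle is the circumcircle.
Circumcentre = (-45/22, 53/22), r² = 7345/242.
Diameter = 2r = 2√(7345/242) ≈ 11.02.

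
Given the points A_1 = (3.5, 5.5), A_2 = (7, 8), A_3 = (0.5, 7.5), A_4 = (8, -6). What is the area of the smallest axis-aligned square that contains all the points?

The bounding box has width 7.5 and height 14.
An axis-aligned square enclosing the set must have side ≥ max(width, height).
So the minimum side is max(7.5, 14) = 14.
Area = 14² = 196.

196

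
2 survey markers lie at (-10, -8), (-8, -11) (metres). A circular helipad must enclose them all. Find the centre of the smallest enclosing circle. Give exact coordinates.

(-9, -9.5)

The smallest circle enclosing two points has them as diameter endpoints.
Centre = midpoint = (-9, -9.5); r² = |(-10, -8)−(-8, -11)|²/4 = 13/4 = 3.25.
Centre = (-9, -9.5).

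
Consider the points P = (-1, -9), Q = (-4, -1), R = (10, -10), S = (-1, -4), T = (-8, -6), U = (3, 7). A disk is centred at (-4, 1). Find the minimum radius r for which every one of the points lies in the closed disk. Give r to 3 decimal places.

17.804

The required radius is the distance from (-4, 1) to the farthest point.
Squared distances: 109, 4, 317, 34, 65, 85.
Maximum is 317, attained at R.
r = √317 ≈ 17.804.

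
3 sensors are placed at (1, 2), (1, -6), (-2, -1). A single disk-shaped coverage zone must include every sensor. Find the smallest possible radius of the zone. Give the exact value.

4

Call the three points A, B, C in the order given.
Side lengths²: AB² = 64, AC² = 18, BC² = 34.
Since AB² = 64 ≥ 34 + 18 = 52, the angle opposite AB is not acute, so the smallest enclosing circle has AB as diameter.
Centre = midpoint of AB = (1, -2), r² = 64/4 = 16.
r = √16 = 4.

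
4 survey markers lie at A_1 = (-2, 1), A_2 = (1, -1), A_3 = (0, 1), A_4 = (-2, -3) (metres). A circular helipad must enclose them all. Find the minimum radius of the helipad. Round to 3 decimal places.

By Welzl's lemma the MEC is supported by two points (diametrically opposite) or three points (on a circumcircle).
The farthest pair is A_3–A_4 with squared distance 20. The circle on this segment as diameter has centre (-1, -1) and r² = 20/4 = 5.
Check A_1: distance² to centre = 5 ≤ 5, so it lies inside.
All remaining points lie in this disk, and no smaller disk contains both endpoints, so this is the minimum enclosing circle.
r = √5 ≈ 2.236.

2.236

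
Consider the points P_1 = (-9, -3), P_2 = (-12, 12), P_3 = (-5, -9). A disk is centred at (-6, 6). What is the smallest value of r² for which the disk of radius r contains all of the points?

The required radius is the distance from (-6, 6) to the farthest point.
Squared distances: 90, 72, 226.
Maximum is 226, attained at P_3.

226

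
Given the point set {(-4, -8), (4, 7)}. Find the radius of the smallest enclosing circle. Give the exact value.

8.5

The smallest circle enclosing two points has them as diameter endpoints.
Centre = midpoint = (0, -0.5); r² = |(-4, -8)−(4, 7)|²/4 = 289/4 = 72.25.
r = √(72.25) = 8.5.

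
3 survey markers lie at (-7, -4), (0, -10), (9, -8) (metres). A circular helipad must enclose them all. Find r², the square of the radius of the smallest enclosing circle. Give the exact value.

Call the three points A, B, C in the order given.
Side lengths²: AB² = 85, AC² = 272, BC² = 85.
Since AC² = 272 ≥ 85 + 85 = 170, the angle opposite AC is not acute, so the smallest enclosing circle has AC as diameter.
Centre = midpoint of AC = (1, -6), r² = 272/4 = 68.

68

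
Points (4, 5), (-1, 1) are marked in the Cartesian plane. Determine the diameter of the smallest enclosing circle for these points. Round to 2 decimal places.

The smallest circle enclosing two points has them as diameter endpoints.
Centre = midpoint = (1.5, 3); r² = |(4, 5)−(-1, 1)|²/4 = 41/4 = 10.25.
Diameter = 2r = 2√(10.25) ≈ 6.40.

6.40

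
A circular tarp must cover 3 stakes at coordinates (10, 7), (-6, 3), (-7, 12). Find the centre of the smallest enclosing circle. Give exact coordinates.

Call the three points A, B, C in the order given.
Side lengths²: AB² = 272, AC² = 314, BC² = 82.
Since AC² = 314 < 272 + 82 = 354, the triangle is acute, so the smallest enclosing circle is the circumcircle.
Circumcentre = (43/37, 309/37), r² = 109429/1369.
Centre = (43/37, 309/37).

(43/37, 309/37)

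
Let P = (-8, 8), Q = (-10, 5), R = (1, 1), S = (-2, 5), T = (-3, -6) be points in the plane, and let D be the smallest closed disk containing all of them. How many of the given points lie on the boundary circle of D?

2

By Welzl's lemma the MEC is supported by two points (diametrically opposite) or three points (on a circumcircle).
The farthest pair is P–T with squared distance 221. The circle on this segment as diameter has centre (-5.5, 1) and r² = 221/4 = 55.25.
Check Q: distance² to centre = 36.25 ≤ 55.25, so it lies inside.
All remaining points lie in this disk, and no smaller disk contains both endpoints, so this is the minimum enclosing circle.
The points at distance exactly r from the centre are P, T — 2 points.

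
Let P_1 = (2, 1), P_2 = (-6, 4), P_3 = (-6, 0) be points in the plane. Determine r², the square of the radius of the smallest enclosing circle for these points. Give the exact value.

Side lengths²: P_1P_2² = 73, P_1P_3² = 65, P_2P_3² = 16.
Since P_1P_2² = 73 < 65 + 16 = 81, the triangle is acute, so the smallest enclosing circle is the circumcircle.
Circumcentre = (-2.1875, 2), r² = 18.53515625.

18.53515625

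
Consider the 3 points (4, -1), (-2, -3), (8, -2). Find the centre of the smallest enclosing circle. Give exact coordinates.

(3, -2.5)

Call the three points A, B, C in the order given.
Side lengths²: AB² = 40, AC² = 17, BC² = 101.
Since BC² = 101 ≥ 40 + 17 = 57, the angle opposite BC is not acute, so the smallest enclosing circle has BC as diameter.
Centre = midpoint of BC = (3, -2.5), r² = 101/4 = 25.25.
Centre = (3, -2.5).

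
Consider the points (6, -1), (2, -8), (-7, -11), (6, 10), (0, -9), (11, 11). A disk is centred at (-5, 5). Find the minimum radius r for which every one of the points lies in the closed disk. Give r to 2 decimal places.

17.09

The required radius is the distance from (-5, 5) to the farthest point.
Squared distances: 157, 218, 260, 146, 221, 292.
Maximum is 292, attained at (11, 11).
r = √292 ≈ 17.09.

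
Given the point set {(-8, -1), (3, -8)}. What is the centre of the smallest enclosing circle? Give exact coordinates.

The smallest circle enclosing two points has them as diameter endpoints.
Centre = midpoint = (-2.5, -4.5); r² = |(-8, -1)−(3, -8)|²/4 = 170/4 = 42.5.
Centre = (-2.5, -4.5).

(-2.5, -4.5)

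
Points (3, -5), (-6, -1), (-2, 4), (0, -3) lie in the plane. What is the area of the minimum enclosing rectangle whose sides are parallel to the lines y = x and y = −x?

In coordinates u = x + y, v = x − y the rectangle is axis-aligned; the map (x,y)→(u,v) scales areas by 2.
u-values: -2, -7, 2, -3; range = 2 − (-7) = 9.
v-values: 8, -5, -6, 3; range = 8 − (-6) = 14.
Area = (9 × 14) / 2 = 63.

63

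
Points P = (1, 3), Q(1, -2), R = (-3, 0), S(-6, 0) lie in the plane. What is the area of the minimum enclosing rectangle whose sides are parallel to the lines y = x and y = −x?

In coordinates u = x + y, v = x − y the rectangle is axis-aligned; the map (x,y)→(u,v) scales areas by 2.
u-values: 4, -1, -3, -6; range = 4 − (-6) = 10.
v-values: -2, 3, -3, -6; range = 3 − (-6) = 9.
Area = (10 × 9) / 2 = 45.

45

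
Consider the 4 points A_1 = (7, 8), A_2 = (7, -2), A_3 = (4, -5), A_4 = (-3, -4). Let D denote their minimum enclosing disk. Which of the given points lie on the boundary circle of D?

A_1, A_4

The farthest pair is A_1–A_4 with squared distance 244. The circle on this segment as diameter has centre (2, 2) and r² = 244/4 = 61.
Check A_2: distance² to centre = 41 ≤ 61, so it lies inside.
All remaining points lie in this disk, and no smaller disk contains both endpoints, so this is the minimum enclosing circle.
The points at distance exactly r from the centre are A_1, A_4 — 2 points.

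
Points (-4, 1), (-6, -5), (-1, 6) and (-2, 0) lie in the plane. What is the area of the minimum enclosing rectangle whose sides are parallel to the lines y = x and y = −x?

48

In coordinates u = x + y, v = x − y the rectangle is axis-aligned; the map (x,y)→(u,v) scales areas by 2.
u-values: -3, -11, 5, -2; range = 5 − (-11) = 16.
v-values: -5, -1, -7, -2; range = -1 − (-7) = 6.
Area = (16 × 6) / 2 = 48.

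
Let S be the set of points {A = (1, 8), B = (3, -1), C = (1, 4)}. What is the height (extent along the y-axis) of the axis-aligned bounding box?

9

max y = 8, min y = -1, so height = 9.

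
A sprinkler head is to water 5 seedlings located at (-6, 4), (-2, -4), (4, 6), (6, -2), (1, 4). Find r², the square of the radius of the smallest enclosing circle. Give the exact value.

The farthest pair is (-6, 4)–(6, -2) with squared distance 180. The circle on this segment as diameter has centre (0, 1) and r² = 180/4 = 45.
Check (-2, -4): distance² to centre = 29 ≤ 45, so it lies inside.
All remaining points lie in this disk, and no smaller disk contains both endpoints, so this is the minimum enclosing circle.

45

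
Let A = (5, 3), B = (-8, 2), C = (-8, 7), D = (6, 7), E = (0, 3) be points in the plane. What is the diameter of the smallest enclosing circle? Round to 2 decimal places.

The farthest pair is B–D with squared distance 221. The circle on this segment as diameter has centre (-1, 4.5) and r² = 221/4 = 55.25.
Check A: distance² to centre = 38.25 ≤ 55.25, so it lies inside.
All remaining points lie in this disk, and no smaller disk contains both endpoints, so this is the minimum enclosing circle.
Diameter = 2r = 2√(55.25) ≈ 14.87.

14.87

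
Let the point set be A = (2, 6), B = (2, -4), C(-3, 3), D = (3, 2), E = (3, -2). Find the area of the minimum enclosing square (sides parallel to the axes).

100

The bounding box has width 6 and height 10.
An axis-aligned square enclosing the set must have side ≥ max(width, height).
So the minimum side is max(6, 10) = 10.
Area = 10² = 100.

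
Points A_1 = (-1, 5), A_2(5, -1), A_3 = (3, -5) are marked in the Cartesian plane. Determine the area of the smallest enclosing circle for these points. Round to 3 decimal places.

Side lengths²: A_1A_2² = 72, A_1A_3² = 116, A_2A_3² = 20.
Since A_1A_3² = 116 ≥ 72 + 20 = 92, the angle opposite A_1A_3 is not acute, so the smallest enclosing circle has A_1A_3 as diameter.
Centre = midpoint of A_1A_3 = (1, 0), r² = 116/4 = 29.
Area = π·r² = π·29 ≈ 91.106.

91.106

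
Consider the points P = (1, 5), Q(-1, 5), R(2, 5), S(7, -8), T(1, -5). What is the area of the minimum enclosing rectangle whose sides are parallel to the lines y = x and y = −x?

In coordinates u = x + y, v = x − y the rectangle is axis-aligned; the map (x,y)→(u,v) scales areas by 2.
u-values: 6, 4, 7, -1, -4; range = 7 − (-4) = 11.
v-values: -4, -6, -3, 15, 6; range = 15 − (-6) = 21.
Area = (11 × 21) / 2 = 115.5.

115.5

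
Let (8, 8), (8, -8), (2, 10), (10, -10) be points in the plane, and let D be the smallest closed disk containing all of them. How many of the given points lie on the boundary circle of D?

2

A smallest enclosing disk is always determined by at most three of the input points on its boundary.
The farthest pair is (2, 10)–(10, -10) with squared distance 464. The circle on this segment as diameter has centre (6, 0) and r² = 464/4 = 116.
Check (8, 8): distance² to centre = 68 ≤ 116, so it lies inside.
All remaining points lie in this disk, and no smaller disk contains both endpoints, so this is the minimum enclosing circle.
The points at distance exactly r from the centre are (2, 10), (10, -10) — 2 points.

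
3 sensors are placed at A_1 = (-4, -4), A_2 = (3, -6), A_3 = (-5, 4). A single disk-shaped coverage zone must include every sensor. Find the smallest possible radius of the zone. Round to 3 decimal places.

Side lengths²: A_1A_2² = 53, A_1A_3² = 65, A_2A_3² = 164.
Since A_2A_3² = 164 ≥ 65 + 53 = 118, the angle opposite A_2A_3 is not acute, so the smallest enclosing circle has A_2A_3 as diameter.
Centre = midpoint of A_2A_3 = (-1, -1), r² = 164/4 = 41.
r = √41 ≈ 6.403.

6.403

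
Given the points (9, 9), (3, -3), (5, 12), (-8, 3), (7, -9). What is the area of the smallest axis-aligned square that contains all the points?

441

The bounding box has width 17 and height 21.
An axis-aligned square enclosing the set must have side ≥ max(width, height).
So the minimum side is max(17, 21) = 21.
Area = 21² = 441.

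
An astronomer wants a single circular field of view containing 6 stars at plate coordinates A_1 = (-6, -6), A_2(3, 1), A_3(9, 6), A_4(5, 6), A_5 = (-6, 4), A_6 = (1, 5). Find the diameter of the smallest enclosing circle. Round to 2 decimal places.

19.21

The farthest pair is A_1–A_3 with squared distance 369. The circle on this segment as diameter has centre (1.5, 0) and r² = 369/4 = 92.25.
Check A_2: distance² to centre = 3.25 ≤ 92.25, so it lies inside.
All remaining points lie in this disk, and no smaller disk contains both endpoints, so this is the minimum enclosing circle.
Diameter = 2r = 2√(92.25) ≈ 19.21.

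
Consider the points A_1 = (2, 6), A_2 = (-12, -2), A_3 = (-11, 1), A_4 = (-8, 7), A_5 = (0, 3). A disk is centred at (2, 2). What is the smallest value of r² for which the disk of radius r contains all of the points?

The required radius is the distance from (2, 2) to the farthest point.
Squared distances: 16, 212, 170, 125, 5.
Maximum is 212, attained at A_2.

212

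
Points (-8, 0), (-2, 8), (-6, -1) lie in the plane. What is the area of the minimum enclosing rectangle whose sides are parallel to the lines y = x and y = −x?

35

In coordinates u = x + y, v = x − y the rectangle is axis-aligned; the map (x,y)→(u,v) scales areas by 2.
u-values: -8, 6, -7; range = 6 − (-8) = 14.
v-values: -8, -10, -5; range = -5 − (-10) = 5.
Area = (14 × 5) / 2 = 35.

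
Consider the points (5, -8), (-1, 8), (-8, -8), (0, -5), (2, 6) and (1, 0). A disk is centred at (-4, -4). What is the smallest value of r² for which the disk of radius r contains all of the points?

153

The required radius is the distance from (-4, -4) to the farthest point.
Squared distances: 97, 153, 32, 17, 136, 41.
Maximum is 153, attained at (-1, 8).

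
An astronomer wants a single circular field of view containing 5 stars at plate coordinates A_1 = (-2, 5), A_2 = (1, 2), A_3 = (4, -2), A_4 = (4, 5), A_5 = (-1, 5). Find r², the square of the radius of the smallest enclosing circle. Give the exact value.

21.25

The minimum enclosing circle of a finite set is fixed by two of the points (as a diameter) or three (as a circumcircle).
The farthest pair is A_1–A_3 with squared distance 85. The circle on this segment as diameter has centre (1, 1.5) and r² = 85/4 = 21.25.
Check A_2: distance² to centre = 0.25 ≤ 21.25, so it lies inside.
All remaining points lie in this disk, and no smaller disk contains both endpoints, so this is the minimum enclosing circle.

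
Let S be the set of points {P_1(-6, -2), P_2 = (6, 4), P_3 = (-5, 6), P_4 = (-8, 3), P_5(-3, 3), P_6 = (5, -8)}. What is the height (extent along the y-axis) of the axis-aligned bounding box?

14

max y = 6, min y = -8, so height = 14.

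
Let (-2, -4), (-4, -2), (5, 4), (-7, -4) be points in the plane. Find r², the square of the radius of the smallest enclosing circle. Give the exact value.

52

The minimum enclosing circle of a finite set is fixed by two of the points (as a diameter) or three (as a circumcircle).
The farthest pair is (5, 4)–(-7, -4) with squared distance 208. The circle on this segment as diameter has centre (-1, 0) and r² = 208/4 = 52.
Check (-2, -4): distance² to centre = 17 ≤ 52, so it lies inside.
All remaining points lie in this disk, and no smaller disk contains both endpoints, so this is the minimum enclosing circle.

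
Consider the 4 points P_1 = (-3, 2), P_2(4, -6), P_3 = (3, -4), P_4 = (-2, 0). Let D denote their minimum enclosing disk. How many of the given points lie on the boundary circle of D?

The minimum enclosing circle of a finite set is fixed by two of the points (as a diameter) or three (as a circumcircle).
The farthest pair is P_1–P_2 with squared distance 113. The circle on this segment as diameter has centre (0.5, -2) and r² = 113/4 = 28.25.
Check P_3: distance² to centre = 10.25 ≤ 28.25, so it lies inside.
All remaining points lie in this disk, and no smaller disk contains both endpoints, so this is the minimum enclosing circle.
The points at distance exactly r from the centre are P_1, P_2 — 2 points.

2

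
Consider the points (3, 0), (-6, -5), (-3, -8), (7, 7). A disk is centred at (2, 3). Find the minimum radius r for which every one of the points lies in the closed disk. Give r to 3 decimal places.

12.083

The required radius is the distance from (2, 3) to the farthest point.
Squared distances: 10, 128, 146, 41.
Maximum is 146, attained at (-3, -8).
r = √146 ≈ 12.083.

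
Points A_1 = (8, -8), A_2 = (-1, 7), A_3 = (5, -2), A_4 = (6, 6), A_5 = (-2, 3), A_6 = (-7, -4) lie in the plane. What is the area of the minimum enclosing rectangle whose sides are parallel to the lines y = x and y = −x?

In coordinates u = x + y, v = x − y the rectangle is axis-aligned; the map (x,y)→(u,v) scales areas by 2.
u-values: 0, 6, 3, 12, 1, -11; range = 12 − (-11) = 23.
v-values: 16, -8, 7, 0, -5, -3; range = 16 − (-8) = 24.
Area = (23 × 24) / 2 = 276.

276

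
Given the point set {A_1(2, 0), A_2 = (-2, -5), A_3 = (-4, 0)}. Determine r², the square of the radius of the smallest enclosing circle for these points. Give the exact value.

Side lengths²: A_1A_2² = 41, A_1A_3² = 36, A_2A_3² = 29.
Since A_1A_2² = 41 < 36 + 29 = 65, the triangle is acute, so the smallest enclosing circle is the circumcircle.
Circumcentre = (-1, -1.7), r² = 11.89.

11.89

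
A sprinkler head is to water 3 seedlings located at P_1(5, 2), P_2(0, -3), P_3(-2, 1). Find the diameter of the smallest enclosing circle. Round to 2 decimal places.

Side lengths²: P_1P_2² = 50, P_1P_3² = 50, P_2P_3² = 20.
Since P_1P_3² = 50 < 50 + 20 = 70, the triangle is acute, so the smallest enclosing circle is the circumcircle.
Circumcentre = (5/3, 1/3), r² = 125/9.
Diameter = 2r = 2√(125/9) ≈ 7.45.

7.45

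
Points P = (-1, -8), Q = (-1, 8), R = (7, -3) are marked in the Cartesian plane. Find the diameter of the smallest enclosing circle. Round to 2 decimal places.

Side lengths²: PQ² = 256, PR² = 89, QR² = 185.
Since PQ² = 256 < 185 + 89 = 274, the triangle is acute, so the smallest enclosing circle is the circumcircle.
Circumcentre = (-0.4375, 0), r² = 64.31640625.
Diameter = 2r = 2√(64.31640625) ≈ 16.04.

16.04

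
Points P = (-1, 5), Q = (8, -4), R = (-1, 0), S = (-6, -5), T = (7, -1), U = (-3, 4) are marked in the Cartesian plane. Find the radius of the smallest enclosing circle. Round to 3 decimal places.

The minimum enclosing circle is determined by three boundary points: P, Q, S.
Their circumcentre is (5/6, -13/6) with r² = 985/18.
The farthest remaining point U is at distance² 949/18 ≤ 985/18.
r = √(985/18) ≈ 7.397.

7.397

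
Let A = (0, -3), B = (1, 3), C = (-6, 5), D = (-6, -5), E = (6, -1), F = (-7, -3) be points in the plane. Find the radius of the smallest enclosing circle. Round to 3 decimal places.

A smallest enclosing disk is always determined by at most three of the input points on its boundary.
The minimum enclosing circle is determined by three boundary points: C, D, E.
Their circumcentre is (-1, 0) with r² = 50.
The farthest remaining point F is at distance² 45 ≤ 50.
r = √50 ≈ 7.071.

7.071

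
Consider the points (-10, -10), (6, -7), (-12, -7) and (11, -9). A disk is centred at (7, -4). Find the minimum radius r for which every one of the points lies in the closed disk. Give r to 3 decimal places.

19.235

The required radius is the distance from (7, -4) to the farthest point.
Squared distances: 325, 10, 370, 41.
Maximum is 370, attained at (-12, -7).
r = √370 ≈ 19.235.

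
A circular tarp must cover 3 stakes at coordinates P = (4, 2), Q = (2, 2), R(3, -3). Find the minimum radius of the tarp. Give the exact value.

2.6

Side lengths²: PQ² = 4, PR² = 26, QR² = 26.
Since QR² = 26 < 26 + 4 = 30, the triangle is acute, so the smallest enclosing circle is the circumcircle.
Circumcentre = (3, -0.4), r² = 6.76.
r = √(6.76) = 2.6.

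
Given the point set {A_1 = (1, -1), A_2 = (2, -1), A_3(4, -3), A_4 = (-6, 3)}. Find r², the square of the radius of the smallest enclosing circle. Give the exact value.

34

A smallest enclosing disk is always determined by at most three of the input points on its boundary.
The farthest pair is A_3–A_4 with squared distance 136. The circle on this segment as diameter has centre (-1, 0) and r² = 136/4 = 34.
Check A_1: distance² to centre = 5 ≤ 34, so it lies inside.
All remaining points lie in this disk, and no smaller disk contains both endpoints, so this is the minimum enclosing circle.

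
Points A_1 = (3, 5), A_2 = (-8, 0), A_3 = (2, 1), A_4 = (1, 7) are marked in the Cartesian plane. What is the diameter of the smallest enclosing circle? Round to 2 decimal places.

12.08

The farthest pair is A_1–A_2 with squared distance 146. The circle on this segment as diameter has centre (-2.5, 2.5) and r² = 146/4 = 36.5.
Check A_3: distance² to centre = 22.5 ≤ 36.5, so it lies inside.
All remaining points lie in this disk, and no smaller disk contains both endpoints, so this is the minimum enclosing circle.
Diameter = 2r = 2√(36.5) ≈ 12.08.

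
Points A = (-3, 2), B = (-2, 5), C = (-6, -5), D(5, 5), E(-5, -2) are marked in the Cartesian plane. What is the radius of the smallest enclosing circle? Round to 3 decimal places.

The minimum enclosing circle of a finite set is fixed by two of the points (as a diameter) or three (as a circumcircle).
The farthest pair is C–D with squared distance 221. The circle on this segment as diameter has centre (-0.5, 0) and r² = 221/4 = 55.25.
Check A: distance² to centre = 10.25 ≤ 55.25, so it lies inside.
All remaining points lie in this disk, and no smaller disk contains both endpoints, so this is the minimum enclosing circle.
r = √(55.25) ≈ 7.433.

7.433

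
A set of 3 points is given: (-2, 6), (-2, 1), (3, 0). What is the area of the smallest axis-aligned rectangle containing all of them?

30

x ranges over [-2, 3], width 5.
y ranges over [0, 6], height 6.
Area = 5 × 6 = 30.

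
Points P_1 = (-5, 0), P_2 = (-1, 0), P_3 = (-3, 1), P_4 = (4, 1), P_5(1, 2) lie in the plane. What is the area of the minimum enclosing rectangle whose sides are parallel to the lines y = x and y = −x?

In coordinates u = x + y, v = x − y the rectangle is axis-aligned; the map (x,y)→(u,v) scales areas by 2.
u-values: -5, -1, -2, 5, 3; range = 5 − (-5) = 10.
v-values: -5, -1, -4, 3, -1; range = 3 − (-5) = 8.
Area = (10 × 8) / 2 = 40.

40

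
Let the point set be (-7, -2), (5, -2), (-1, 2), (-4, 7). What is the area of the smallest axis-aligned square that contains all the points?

The bounding box has width 12 and height 9.
An axis-aligned square enclosing the set must have side ≥ max(width, height).
So the minimum side is max(12, 9) = 12.
Area = 12² = 144.

144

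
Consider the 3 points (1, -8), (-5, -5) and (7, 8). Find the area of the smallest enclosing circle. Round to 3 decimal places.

248.553

Call the three points A, B, C in the order given.
Side lengths²: AB² = 45, AC² = 292, BC² = 313.
Since BC² = 313 < 292 + 45 = 337, the triangle is acute, so the smallest enclosing circle is the circumcircle.
Circumcentre = (32/19, 33/38), r² = 114245/1444.
Area = π·r² = π·114245/1444 ≈ 248.553.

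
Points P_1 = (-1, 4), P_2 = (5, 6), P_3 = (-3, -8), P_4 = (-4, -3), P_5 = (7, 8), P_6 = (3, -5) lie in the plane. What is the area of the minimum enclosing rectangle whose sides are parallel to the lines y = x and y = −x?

In coordinates u = x + y, v = x − y the rectangle is axis-aligned; the map (x,y)→(u,v) scales areas by 2.
u-values: 3, 11, -11, -7, 15, -2; range = 15 − (-11) = 26.
v-values: -5, -1, 5, -1, -1, 8; range = 8 − (-5) = 13.
Area = (26 × 13) / 2 = 169.

169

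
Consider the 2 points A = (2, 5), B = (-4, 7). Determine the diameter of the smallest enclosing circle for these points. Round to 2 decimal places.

6.32

The smallest circle enclosing two points has them as diameter endpoints.
Centre = midpoint = (-1, 6); r² = |AB|²/4 = 40/4 = 10.
Diameter = 2r = 2√10 ≈ 6.32.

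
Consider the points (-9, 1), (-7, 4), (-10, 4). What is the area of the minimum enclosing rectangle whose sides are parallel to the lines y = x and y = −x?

In coordinates u = x + y, v = x − y the rectangle is axis-aligned; the map (x,y)→(u,v) scales areas by 2.
u-values: -8, -3, -6; range = -3 − (-8) = 5.
v-values: -10, -11, -14; range = -10 − (-14) = 4.
Area = (5 × 4) / 2 = 10.

10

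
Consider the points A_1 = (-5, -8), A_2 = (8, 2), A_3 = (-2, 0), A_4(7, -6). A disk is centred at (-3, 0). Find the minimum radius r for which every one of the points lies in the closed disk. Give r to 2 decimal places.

The required radius is the distance from (-3, 0) to the farthest point.
Squared distances: 68, 125, 1, 136.
Maximum is 136, attained at A_4.
r = √136 ≈ 11.66.

11.66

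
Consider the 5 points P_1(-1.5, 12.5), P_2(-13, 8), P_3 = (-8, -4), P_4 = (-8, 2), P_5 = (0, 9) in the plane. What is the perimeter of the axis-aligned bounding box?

Width = max x − min x = 0 − (-13) = 13.
Height = max y − min y = 12.5 − (-4) = 16.5.
Perimeter = 2(13 + 16.5) = 59.

59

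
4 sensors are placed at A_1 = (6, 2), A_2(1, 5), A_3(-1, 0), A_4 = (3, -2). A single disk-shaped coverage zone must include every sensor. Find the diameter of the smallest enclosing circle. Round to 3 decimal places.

7.374

The minimum enclosing circle of a finite set is fixed by two of the points (as a diameter) or three (as a circumcircle).
The minimum enclosing circle is determined by three boundary points: A_1, A_2, A_3.
Their circumcentre is (145/62, 97/62) with r² = 26129/1922.
The farthest remaining point A_4 is at distance² 25261/1922 ≤ 26129/1922.
Diameter = 2r = 2√(26129/1922) ≈ 7.374.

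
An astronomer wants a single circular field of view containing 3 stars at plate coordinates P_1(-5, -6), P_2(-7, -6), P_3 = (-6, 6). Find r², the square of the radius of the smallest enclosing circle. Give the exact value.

Side lengths²: P_1P_2² = 4, P_1P_3² = 145, P_2P_3² = 145.
Since P_2P_3² = 145 < 145 + 4 = 149, the triangle is acute, so the smallest enclosing circle is the circumcircle.
Circumcentre = (-6, -1/24), r² = 21025/576.

21025/576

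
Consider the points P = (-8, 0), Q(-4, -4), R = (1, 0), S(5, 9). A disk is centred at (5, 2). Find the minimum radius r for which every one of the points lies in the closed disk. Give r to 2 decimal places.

The required radius is the distance from (5, 2) to the farthest point.
Squared distances: 173, 117, 20, 49.
Maximum is 173, attained at P.
r = √173 ≈ 13.15.

13.15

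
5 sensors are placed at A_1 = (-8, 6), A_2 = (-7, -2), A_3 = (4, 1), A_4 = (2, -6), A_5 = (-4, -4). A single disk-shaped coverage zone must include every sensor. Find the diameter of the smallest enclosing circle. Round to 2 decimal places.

15.62

By Welzl's lemma the MEC is supported by two points (diametrically opposite) or three points (on a circumcircle).
The farthest pair is A_1–A_4 with squared distance 244. The circle on this segment as diameter has centre (-3, 0) and r² = 244/4 = 61.
Check A_2: distance² to centre = 20 ≤ 61, so it lies inside.
All remaining points lie in this disk, and no smaller disk contains both endpoints, so this is the minimum enclosing circle.
Diameter = 2r = 2√61 ≈ 15.62.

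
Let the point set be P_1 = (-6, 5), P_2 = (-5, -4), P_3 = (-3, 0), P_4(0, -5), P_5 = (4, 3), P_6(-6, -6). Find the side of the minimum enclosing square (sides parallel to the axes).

The bounding box has width 10 and height 11.
An axis-aligned square enclosing the set must have side ≥ max(width, height).
So the minimum side is max(10, 11) = 11.

11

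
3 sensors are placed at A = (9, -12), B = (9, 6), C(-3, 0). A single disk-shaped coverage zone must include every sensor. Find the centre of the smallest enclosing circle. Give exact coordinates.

(6, -3)

Side lengths²: AB² = 324, AC² = 288, BC² = 180.
Since AB² = 324 < 288 + 180 = 468, the triangle is acute, so the smallest enclosing circle is the circumcircle.
Circumcentre = (6, -3), r² = 90.
Centre = (6, -3).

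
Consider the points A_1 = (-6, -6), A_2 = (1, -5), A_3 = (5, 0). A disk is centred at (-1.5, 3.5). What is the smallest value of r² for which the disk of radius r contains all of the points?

The required radius is the distance from (-1.5, 3.5) to the farthest point.
Squared distances: 110.5, 78.5, 54.5.
Maximum is 110.5, attained at A_1.

110.5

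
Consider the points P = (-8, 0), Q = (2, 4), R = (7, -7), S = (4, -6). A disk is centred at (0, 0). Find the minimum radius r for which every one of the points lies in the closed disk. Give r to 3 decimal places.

The required radius is the distance from (0, 0) to the farthest point.
Squared distances: 64, 20, 98, 52.
Maximum is 98, attained at R.
r = √98 ≈ 9.899.

9.899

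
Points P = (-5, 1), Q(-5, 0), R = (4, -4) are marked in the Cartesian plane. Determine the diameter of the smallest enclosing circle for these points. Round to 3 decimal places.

Side lengths²: PQ² = 1, PR² = 106, QR² = 97.
Since PR² = 106 ≥ 97 + 1 = 98, the angle opposite PR is not acute, so the smallest enclosing circle has PR as diameter.
Centre = midpoint of PR = (-0.5, -1.5), r² = 106/4 = 26.5.
Diameter = 2r = 2√(26.5) ≈ 10.296.

10.296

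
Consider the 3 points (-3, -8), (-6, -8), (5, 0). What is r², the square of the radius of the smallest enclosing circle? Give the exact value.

Call the three points A, B, C in the order given.
Side lengths²: AB² = 9, AC² = 128, BC² = 185.
Since BC² = 185 ≥ 128 + 9 = 137, the angle opposite BC is not acute, so the smallest enclosing circle has BC as diameter.
Centre = midpoint of BC = (-0.5, -4), r² = 185/4 = 46.25.

46.25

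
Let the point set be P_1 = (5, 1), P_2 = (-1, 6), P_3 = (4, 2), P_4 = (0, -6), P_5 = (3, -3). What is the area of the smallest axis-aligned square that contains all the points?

The bounding box has width 6 and height 12.
An axis-aligned square enclosing the set must have side ≥ max(width, height).
So the minimum side is max(6, 12) = 12.
Area = 12² = 144.

144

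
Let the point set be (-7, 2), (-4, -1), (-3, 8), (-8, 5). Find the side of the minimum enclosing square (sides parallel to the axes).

The bounding box has width 5 and height 9.
An axis-aligned square enclosing the set must have side ≥ max(width, height).
So the minimum side is max(5, 9) = 9.

9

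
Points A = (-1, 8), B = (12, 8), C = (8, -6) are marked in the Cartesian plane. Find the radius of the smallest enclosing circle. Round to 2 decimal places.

Side lengths²: AB² = 169, AC² = 277, BC² = 212.
Since AC² = 277 < 212 + 169 = 381, the triangle is acute, so the smallest enclosing circle is the circumcircle.
Circumcentre = (5.5, 16/7), r² = 14681/196.
r = √(14681/196) ≈ 8.65.

8.65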